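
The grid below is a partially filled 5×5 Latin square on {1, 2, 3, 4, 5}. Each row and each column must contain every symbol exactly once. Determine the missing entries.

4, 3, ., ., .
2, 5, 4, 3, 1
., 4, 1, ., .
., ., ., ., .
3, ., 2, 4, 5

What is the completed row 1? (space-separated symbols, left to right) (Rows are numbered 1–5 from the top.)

4 3 5 1 2

(r1,c3) = 5
(r1,c5) = 2
(r3,c1) = 5
(r3,c4) = 2
(r3,c5) = 3
(r4,c1) = 1
(r4,c2) = 2
(r4,c3) = 3
(r4,c4) = 5
(r4,c5) = 4
(r5,c2) = 1
(r1,c4) = 1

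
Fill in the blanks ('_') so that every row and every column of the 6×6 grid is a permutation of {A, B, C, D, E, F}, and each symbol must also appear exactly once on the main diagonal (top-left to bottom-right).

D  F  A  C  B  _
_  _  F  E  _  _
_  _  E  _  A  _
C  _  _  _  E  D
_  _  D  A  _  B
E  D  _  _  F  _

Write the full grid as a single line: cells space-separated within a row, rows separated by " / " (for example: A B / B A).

(r1,c6): row 1 has {A,B,C,D,F}; column 6 has {B,D}, so it must be E.
(r4,c3): row 4 has {C,D,E}; column 3 has {A,D,E,F}, so it must be B.
(r4,c4): row 4 has {B,C,D,E}; column 4 has {A,C,E}; the diagonal has {D,E}, so it must be F.
(r5,c1): row 5 has {A,B,D}; column 1 has {C,D,E}, so it must be F.
(r5,c5): row 5 has {A,B,D,F}; column 5 has {A,B,E,F}; the diagonal has {D,E,F}, so it must be C.
(r6,c3): row 6 has {D,E,F}; column 3 has {A,B,D,E,F}, so it must be C.
(r6,c4): row 6 has {C,D,E,F}; column 4 has {A,C,E,F}, so it must be B.
(r6,c6): row 6 has {B,C,D,E,F}; column 6 has {B,D,E}; the diagonal has {C,D,E,F}, so it must be A.
(r2,c2): row 2 has {E,F}; column 2 has {D,F}; the diagonal has {A,C,D,E,F}, so it must be B.
(r2,c5): row 2 has {B,E,F}; column 5 has {A,B,C,E,F}, so it must be D.
(r2,c6): row 2 has {B,D,E,F}; column 6 has {A,B,D,E}, so it must be C.
(r3,c1): row 3 has {A,E}; column 1 has {C,D,E,F}, so it must be B.
(r3,c2): row 3 has {A,B,E}; column 2 has {B,D,F}, so it must be C.
(r3,c4): row 3 has {A,B,C,E}; column 4 has {A,B,C,E,F}, so it must be D.
(r3,c6): row 3 has {A,B,C,D,E}; column 6 has {A,B,C,D,E}, so it must be F.
(r4,c2): row 4 has {B,C,D,E,F}; column 2 has {B,C,D,F}, so it must be A.
(r5,c2): row 5 has {A,B,C,D,F}; column 2 has {A,B,C,D,F}, so it must be E.
(r2,c1): row 2 has {B,C,D,E,F}; column 1 has {B,C,D,E,F}, so it must be A.

D F A C B E / A B F E D C / B C E D A F / C A B F E D / F E D A C B / E D C B F A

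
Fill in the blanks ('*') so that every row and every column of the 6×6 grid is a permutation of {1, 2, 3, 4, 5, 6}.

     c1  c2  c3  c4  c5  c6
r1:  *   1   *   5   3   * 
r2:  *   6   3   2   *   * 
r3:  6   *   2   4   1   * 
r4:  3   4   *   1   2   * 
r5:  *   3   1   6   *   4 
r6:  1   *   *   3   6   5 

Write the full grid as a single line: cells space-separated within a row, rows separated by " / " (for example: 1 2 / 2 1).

4 1 6 5 3 2 / 5 6 3 2 4 1 / 6 5 2 4 1 3 / 3 4 5 1 2 6 / 2 3 1 6 5 4 / 1 2 4 3 6 5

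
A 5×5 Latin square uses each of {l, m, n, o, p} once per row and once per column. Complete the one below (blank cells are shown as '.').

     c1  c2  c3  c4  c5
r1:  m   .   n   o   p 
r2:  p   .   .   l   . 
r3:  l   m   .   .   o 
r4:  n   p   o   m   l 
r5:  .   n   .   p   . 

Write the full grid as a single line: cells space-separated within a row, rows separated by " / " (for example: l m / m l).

(r1,c2) = l
(r2,c2) = o
(r2,c3) = m
(r2,c5) = n
(r3,c3) = p
(r3,c4) = n
(r5,c1) = o
(r5,c3) = l
(r5,c5) = m

m l n o p / p o m l n / l m p n o / n p o m l / o n l p m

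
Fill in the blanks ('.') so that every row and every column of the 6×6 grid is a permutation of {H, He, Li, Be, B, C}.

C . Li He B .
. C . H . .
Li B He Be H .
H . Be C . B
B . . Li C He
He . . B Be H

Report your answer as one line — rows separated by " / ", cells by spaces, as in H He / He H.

row 1 has {He,Li,B,C}; column 6 has {H,He,B} — only Be is left for (r1,c6).
row 2 has {H,C}; column 1 has {H,He,Li,B,C} — only Be is left for (r2,c1).
row 2 has {H,Be,C}; column 3 has {He,Li,Be} — only B is left for (r2,c3).
row 2 has {H,Be,B,C}; column 6 has {H,He,Be,B} — only Li is left for (r2,c6).
row 3 has {H,He,Li,Be,B}; column 6 has {H,He,Li,Be,B} — only C is left for (r3,c6).
row 5 has {He,Li,B,C}; column 3 has {He,Li,Be,B} — only H is left for (r5,c3).
row 6 has {H,He,Be,B}; column 2 has {B,C} — only Li is left for (r6,c2).
row 6 has {H,He,Li,Be,B}; column 3 has {H,He,Li,Be,B} — only C is left for (r6,c3).
row 1 has {He,Li,Be,B,C}; column 2 has {Li,B,C} — only H is left for (r1,c2).
row 2 has {H,Li,Be,B,C}; column 5 has {H,Be,B,C} — only He is left for (r2,c5).
row 4 has {H,Be,B,C}; column 2 has {H,Li,B,C} — only He is left for (r4,c2).
row 4 has {H,He,Be,B,C}; column 5 has {H,He,Be,B,C} — only Li is left for (r4,c5).
row 5 has {H,He,Li,B,C}; column 2 has {H,He,Li,B,C} — only Be is left for (r5,c2).

C H Li He B Be / Be C B H He Li / Li B He Be H C / H He Be C Li B / B Be H Li C He / He Li C B Be H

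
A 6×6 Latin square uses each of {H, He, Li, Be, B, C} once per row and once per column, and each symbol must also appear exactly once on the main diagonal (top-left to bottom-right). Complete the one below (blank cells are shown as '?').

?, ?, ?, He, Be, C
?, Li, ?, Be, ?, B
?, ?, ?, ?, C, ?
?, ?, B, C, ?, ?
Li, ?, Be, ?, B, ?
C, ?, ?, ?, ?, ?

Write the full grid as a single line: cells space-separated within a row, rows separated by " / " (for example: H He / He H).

H B Li He Be C / He Li C Be H B / B Be He Li C H / Be H B C He Li / Li C Be H B He / C He H B Li Be

Cell (r1,c1): row 1 has {He,Be,C}; column 1 has {Li,C}; the diagonal has {Li,B,C} → H.
Cell (r1,c2): row 1 has {H,He,Be,C}; column 2 has {Li} → B.
Cell (r1,c3): row 1 has {H,He,Be,B,C}; column 3 has {Be,B} → Li.
Cell (r2,c1): row 2 has {Li,Be,B}; column 1 has {H,Li,C} → He.
Cell (r2,c5): row 2 has {He,Li,Be,B}; column 5 has {Be,B,C} → H.
Cell (r3,c3): row 3 has {C}; column 3 has {Li,Be,B}; the diagonal has {H,Li,B,C} → He.
Cell (r4,c1): row 4 has {B,C}; column 1 has {H,He,Li,C} → Be.
Cell (r5,c4): row 5 has {Li,Be,B}; column 4 has {He,Be,C} → H.
Cell (r5,c6): row 5 has {H,Li,Be,B}; column 6 has {B,C} → He.
Cell (r6,c3): row 6 has {C}; column 3 has {He,Li,Be,B} → H.
Cell (r6,c6): row 6 has {H,C}; column 6 has {He,B,C}; the diagonal has {H,He,Li,B,C} → Be.
Cell (r2,c3): row 2 has {H,He,Li,Be,B}; column 3 has {H,He,Li,Be,B} → C.
Cell (r3,c1): row 3 has {He,C}; column 1 has {H,He,Li,Be,C} → B.
Cell (r3,c4): row 3 has {He,B,C}; column 4 has {H,He,Be,C} → Li.
Cell (r3,c6): row 3 has {He,Li,B,C}; column 6 has {He,Be,B,C} → H.
Cell (r4,c6): row 4 has {Be,B,C}; column 6 has {H,He,Be,B,C} → Li.
Cell (r5,c2): row 5 has {H,He,Li,Be,B}; column 2 has {Li,B} → C.
Cell (r6,c2): row 6 has {H,Be,C}; column 2 has {Li,B,C} → He.
Cell (r6,c4): row 6 has {H,He,Be,C}; column 4 has {H,He,Li,Be,C} → B.
Cell (r6,c5): row 6 has {H,He,Be,B,C}; column 5 has {H,Be,B,C} → Li.
Cell (r3,c2): row 3 has {H,He,Li,B,C}; column 2 has {He,Li,B,C} → Be.
Cell (r4,c2): row 4 has {Li,Be,B,C}; column 2 has {He,Li,Be,B,C} → H.
Cell (r4,c5): row 4 has {H,Li,Be,B,C}; column 5 has {H,Li,Be,B,C} → He.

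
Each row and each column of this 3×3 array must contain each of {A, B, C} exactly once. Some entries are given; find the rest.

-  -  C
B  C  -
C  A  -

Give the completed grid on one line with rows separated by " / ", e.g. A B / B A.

A B C / B C A / C A B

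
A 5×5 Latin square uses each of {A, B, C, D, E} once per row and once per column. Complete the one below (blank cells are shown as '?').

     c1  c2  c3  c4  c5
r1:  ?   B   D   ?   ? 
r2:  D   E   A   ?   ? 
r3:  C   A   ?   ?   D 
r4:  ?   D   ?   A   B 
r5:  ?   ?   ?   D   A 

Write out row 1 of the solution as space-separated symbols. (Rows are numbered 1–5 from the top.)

(r2,c5): row 2 has {A,D,E}; column 5 has {A,B,D}, so it must be C.
(r4,c1): row 4 has {A,B,D}; column 1 has {C,D}, so it must be E.
(r4,c3): row 4 has {A,B,D,E}; column 3 has {A,D}, so it must be C.
(r5,c1): row 5 has {A,D}; column 1 has {C,D,E}, so it must be B.
(r5,c2): row 5 has {A,B,D}; column 2 has {A,B,D,E}, so it must be C.
(r5,c3): row 5 has {A,B,C,D}; column 3 has {A,C,D}, so it must be E.
(r1,c1): row 1 has {B,D}; column 1 has {B,C,D,E}, so it must be A.
(r1,c5): row 1 has {A,B,D}; column 5 has {A,B,C,D}, so it must be E.
(r2,c4): row 2 has {A,C,D,E}; column 4 has {A,D}, so it must be B.
(r3,c3): row 3 has {A,C,D}; column 3 has {A,C,D,E}, so it must be B.
(r3,c4): row 3 has {A,B,C,D}; column 4 has {A,B,D}, so it must be E.
(r1,c4): row 1 has {A,B,D,E}; column 4 has {A,B,D,E}, so it must be C.

A B D C E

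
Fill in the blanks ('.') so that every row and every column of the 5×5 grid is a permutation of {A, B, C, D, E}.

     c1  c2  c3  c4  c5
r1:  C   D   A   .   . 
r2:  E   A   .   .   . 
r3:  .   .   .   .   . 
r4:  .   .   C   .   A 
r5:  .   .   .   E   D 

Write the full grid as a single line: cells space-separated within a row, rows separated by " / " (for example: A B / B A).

Cell (r1,c4): row 1 has {A,C,D}; column 4 has {E} → B.
Cell (r1,c5): row 1 has {A,B,C,D}; column 5 has {A,D} → E.
Cell (r4,c4): row 4 has {A,C}; column 4 has {B,E} → D.
Cell (r5,c3): row 5 has {D,E}; column 3 has {A,C} → B.
Cell (r2,c3): row 2 has {A,E}; column 3 has {A,B,C} → D.
Cell (r2,c4): row 2 has {A,D,E}; column 4 has {B,D,E} → C.
Cell (r2,c5): row 2 has {A,C,D,E}; column 5 has {A,D,E} → B.
Cell (r3,c3): row 3 is empty so far; column 3 has {A,B,C,D} → E.
Cell (r3,c4): row 3 has {E}; column 4 has {B,C,D,E} → A.
Cell (r3,c5): row 3 has {A,E}; column 5 has {A,B,D,E} → C.
Cell (r4,c1): row 4 has {A,C,D}; column 1 has {C,E} → B.
Cell (r4,c2): row 4 has {A,B,C,D}; column 2 has {A,D} → E.
Cell (r5,c1): row 5 has {B,D,E}; column 1 has {B,C,E} → A.
Cell (r5,c2): row 5 has {A,B,D,E}; column 2 has {A,D,E} → C.
Cell (r3,c1): row 3 has {A,C,E}; column 1 has {A,B,C,E} → D.
Cell (r3,c2): row 3 has {A,C,D,E}; column 2 has {A,C,D,E} → B.

C D A B E / E A D C B / D B E A C / B E C D A / A C B E D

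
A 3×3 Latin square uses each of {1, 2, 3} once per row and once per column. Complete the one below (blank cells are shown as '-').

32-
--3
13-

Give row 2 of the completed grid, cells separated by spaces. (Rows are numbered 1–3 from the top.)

2 1 3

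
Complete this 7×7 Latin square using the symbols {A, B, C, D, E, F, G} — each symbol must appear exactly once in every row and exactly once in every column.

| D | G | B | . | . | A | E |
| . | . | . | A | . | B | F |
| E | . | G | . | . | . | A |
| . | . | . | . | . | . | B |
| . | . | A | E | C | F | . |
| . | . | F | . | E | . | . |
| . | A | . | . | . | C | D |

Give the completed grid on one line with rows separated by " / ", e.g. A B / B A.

D G B C F A E / G E C A D B F / E C G F B D A / C F D G A E B / B D A E C F G / A B F D E G C / F A E B G C D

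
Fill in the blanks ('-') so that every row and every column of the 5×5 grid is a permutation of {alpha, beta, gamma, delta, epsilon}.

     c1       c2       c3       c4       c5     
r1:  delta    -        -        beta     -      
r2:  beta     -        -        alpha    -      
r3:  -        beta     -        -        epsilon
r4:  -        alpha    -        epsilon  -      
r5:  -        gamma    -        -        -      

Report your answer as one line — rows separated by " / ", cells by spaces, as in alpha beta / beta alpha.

(r1,c2): row 1 has {beta,delta}; column 2 has {alpha,beta,gamma}, so it must be epsilon.
(r2,c2): row 2 has {alpha,beta}; column 2 has {alpha,beta,gamma,epsilon}, so it must be delta.
(r2,c5): row 2 has {alpha,beta,delta}; column 5 has {epsilon}, so it must be gamma.
(r4,c1): row 4 has {alpha,epsilon}; column 1 has {beta,delta}, so it must be gamma.
(r5,c4): row 5 has {gamma}; column 4 has {alpha,beta,epsilon}, so it must be delta.
(r1,c5): row 1 has {beta,delta,epsilon}; column 5 has {gamma,epsilon}, so it must be alpha.
(r2,c3): row 2 has {alpha,beta,gamma,delta}; column 3 is empty so far, so it must be epsilon.
(r3,c1): row 3 has {beta,epsilon}; column 1 has {beta,gamma,delta}, so it must be alpha.
(r3,c4): row 3 has {alpha,beta,epsilon}; column 4 has {alpha,beta,delta,epsilon}, so it must be gamma.
(r5,c1): row 5 has {gamma,delta}; column 1 has {alpha,beta,gamma,delta}, so it must be epsilon.
(r5,c5): row 5 has {gamma,delta,epsilon}; column 5 has {alpha,gamma,epsilon}, so it must be beta.
(r1,c3): row 1 has {alpha,beta,delta,epsilon}; column 3 has {epsilon}, so it must be gamma.
(r3,c3): row 3 has {alpha,beta,gamma,epsilon}; column 3 has {gamma,epsilon}, so it must be delta.
(r4,c3): row 4 has {alpha,gamma,epsilon}; column 3 has {gamma,delta,epsilon}, so it must be beta.
(r4,c5): row 4 has {alpha,beta,gamma,epsilon}; column 5 has {alpha,beta,gamma,epsilon}, so it must be delta.
(r5,c3): row 5 has {beta,gamma,delta,epsilon}; column 3 has {beta,gamma,delta,epsilon}, so it must be alpha.

delta epsilon gamma beta alpha / beta delta epsilon alpha gamma / alpha beta delta gamma epsilon / gamma alpha beta epsilon delta / epsilon gamma alpha delta beta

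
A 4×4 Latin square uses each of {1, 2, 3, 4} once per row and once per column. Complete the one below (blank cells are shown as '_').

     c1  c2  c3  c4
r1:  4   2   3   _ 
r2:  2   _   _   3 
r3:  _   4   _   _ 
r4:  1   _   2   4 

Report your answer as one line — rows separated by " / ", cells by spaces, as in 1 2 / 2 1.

4 2 3 1 / 2 1 4 3 / 3 4 1 2 / 1 3 2 4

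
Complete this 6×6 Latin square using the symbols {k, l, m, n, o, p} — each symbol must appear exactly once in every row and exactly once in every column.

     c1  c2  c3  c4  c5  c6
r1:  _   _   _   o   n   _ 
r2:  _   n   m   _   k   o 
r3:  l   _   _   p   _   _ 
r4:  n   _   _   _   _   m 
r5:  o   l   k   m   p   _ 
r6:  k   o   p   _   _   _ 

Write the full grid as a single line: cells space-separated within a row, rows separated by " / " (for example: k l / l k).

m k l o n p / p n m l k o / l m n p o k / n p o k l m / o l k m p n / k o p n m l

(r1,c3) = l
(r2,c1) = p
(r2,c4) = l
(r4,c3) = o
(r4,c4) = k
(r4,c5) = l
(r5,c6) = n
(r6,c4) = n
(r6,c5) = m
(r6,c6) = l
(r1,c1) = m
(r3,c3) = n
(r3,c5) = o
(r3,c6) = k
(r4,c2) = p
(r1,c2) = k
(r1,c6) = p
(r3,c2) = m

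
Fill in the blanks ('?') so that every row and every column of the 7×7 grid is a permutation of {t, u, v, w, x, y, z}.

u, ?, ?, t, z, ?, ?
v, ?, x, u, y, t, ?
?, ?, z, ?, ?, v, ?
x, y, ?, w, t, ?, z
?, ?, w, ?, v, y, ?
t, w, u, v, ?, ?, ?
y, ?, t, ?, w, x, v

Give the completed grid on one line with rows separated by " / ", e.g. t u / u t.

u v y t z w x / v z x u y t w / w x z y u v t / x y v w t u z / z t w x v y u / t w u v x z y / y u t z w x v

(r1,c6) = w
(r2,c2) = z
(r2,c7) = w
(r3,c1) = w
(r4,c3) = v
(r4,c6) = u
(r5,c1) = z
(r5,c4) = x
(r6,c5) = x
(r6,c6) = z
(r6,c7) = y
(r7,c2) = u
(r7,c4) = z
(r1,c3) = y
(r1,c7) = x
(r3,c4) = y
(r3,c5) = u
(r3,c7) = t
(r5,c2) = t
(r5,c7) = u
(r1,c2) = v
(r3,c2) = x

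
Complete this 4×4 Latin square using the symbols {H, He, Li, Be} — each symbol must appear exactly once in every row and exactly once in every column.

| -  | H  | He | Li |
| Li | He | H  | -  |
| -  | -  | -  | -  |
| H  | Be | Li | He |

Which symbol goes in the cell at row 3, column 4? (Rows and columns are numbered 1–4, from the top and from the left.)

H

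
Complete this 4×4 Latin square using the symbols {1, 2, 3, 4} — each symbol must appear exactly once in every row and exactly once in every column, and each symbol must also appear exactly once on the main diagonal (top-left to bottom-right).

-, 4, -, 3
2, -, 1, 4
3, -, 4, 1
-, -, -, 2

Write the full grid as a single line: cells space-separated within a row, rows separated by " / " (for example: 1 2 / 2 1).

(r1,c1) = 1
(r1,c3) = 2
(r2,c2) = 3
(r3,c2) = 2
(r4,c1) = 4
(r4,c2) = 1
(r4,c3) = 3

1 4 2 3 / 2 3 1 4 / 3 2 4 1 / 4 1 3 2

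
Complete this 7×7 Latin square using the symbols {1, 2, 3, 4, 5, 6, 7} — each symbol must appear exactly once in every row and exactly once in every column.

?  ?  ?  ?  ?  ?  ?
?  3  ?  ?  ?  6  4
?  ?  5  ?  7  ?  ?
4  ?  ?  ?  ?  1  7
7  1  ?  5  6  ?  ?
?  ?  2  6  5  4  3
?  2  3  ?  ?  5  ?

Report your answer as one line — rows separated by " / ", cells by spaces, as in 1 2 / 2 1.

At row 4, column 3: row 4 has {1,4,7}; column 3 has {2,3,5}; that leaves 6.
At row 5, column 3: row 5 has {1,5,6,7}; column 3 has {2,3,5,6}; that leaves 4.
At row 5, column 7: row 5 has {1,4,5,6,7}; column 7 has {3,4,7}; that leaves 2.
At row 6, column 1: row 6 has {2,3,4,5,6}; column 1 has {4,7}; that leaves 1.
At row 6, column 2: row 6 has {1,2,3,4,5,6}; column 2 has {1,2,3}; that leaves 7.
At row 7, column 1: row 7 has {2,3,5}; column 1 has {1,4,7}; that leaves 6.
At row 7, column 7: row 7 has {2,3,5,6}; column 7 has {2,3,4,7}; that leaves 1.
At row 3, column 7: row 3 has {5,7}; column 7 has {1,2,3,4,7}; that leaves 6.
At row 4, column 2: row 4 has {1,4,6,7}; column 2 has {1,2,3,7}; that leaves 5.
At row 5, column 6: row 5 has {1,2,4,5,6,7}; column 6 has {1,4,5,6}; that leaves 3.
At row 7, column 5: row 7 has {1,2,3,5,6}; column 5 has {5,6,7}; that leaves 4.
At row 1, column 7: row 1 is empty so far; column 7 has {1,2,3,4,6,7}; that leaves 5.
At row 3, column 2: row 3 has {5,6,7}; column 2 has {1,2,3,5,7}; that leaves 4.
At row 3, column 6: row 3 has {4,5,6,7}; column 6 has {1,3,4,5,6}; that leaves 2.
At row 7, column 4: row 7 has {1,2,3,4,5,6}; column 4 has {5,6}; that leaves 7.
At row 1, column 2: row 1 has {5}; column 2 has {1,2,3,4,5,7}; that leaves 6.
At row 1, column 6: row 1 has {5,6}; column 6 has {1,2,3,4,5,6}; that leaves 7.
At row 3, column 1: row 3 has {2,4,5,6,7}; column 1 has {1,4,6,7}; that leaves 3.
At row 3, column 4: row 3 has {2,3,4,5,6,7}; column 4 has {5,6,7}; that leaves 1.
At row 1, column 1: row 1 has {5,6,7}; column 1 has {1,3,4,6,7}; that leaves 2.
At row 1, column 3: row 1 has {2,5,6,7}; column 3 has {2,3,4,5,6}; that leaves 1.
At row 1, column 5: row 1 has {1,2,5,6,7}; column 5 has {4,5,6,7}; that leaves 3.
At row 2, column 1: row 2 has {3,4,6}; column 1 has {1,2,3,4,6,7}; that leaves 5.
At row 2, column 3: row 2 has {3,4,5,6}; column 3 has {1,2,3,4,5,6}; that leaves 7.
At row 2, column 4: row 2 has {3,4,5,6,7}; column 4 has {1,5,6,7}; that leaves 2.
At row 2, column 5: row 2 has {2,3,4,5,6,7}; column 5 has {3,4,5,6,7}; that leaves 1.
At row 4, column 4: row 4 has {1,4,5,6,7}; column 4 has {1,2,5,6,7}; that leaves 3.
At row 4, column 5: row 4 has {1,3,4,5,6,7}; column 5 has {1,3,4,5,6,7}; that leaves 2.
At row 1, column 4: row 1 has {1,2,3,5,6,7}; column 4 has {1,2,3,5,6,7}; that leaves 4.

2 6 1 4 3 7 5 / 5 3 7 2 1 6 4 / 3 4 5 1 7 2 6 / 4 5 6 3 2 1 7 / 7 1 4 5 6 3 2 / 1 7 2 6 5 4 3 / 6 2 3 7 4 5 1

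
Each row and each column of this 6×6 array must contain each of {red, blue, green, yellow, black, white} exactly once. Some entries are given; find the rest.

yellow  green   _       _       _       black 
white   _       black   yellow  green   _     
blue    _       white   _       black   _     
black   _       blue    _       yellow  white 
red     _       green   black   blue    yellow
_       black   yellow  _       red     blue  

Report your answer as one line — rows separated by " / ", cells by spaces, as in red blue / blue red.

row 1 has {green,yellow,black}; column 3 has {blue,green,yellow,black,white} — only red is left for (r1,c3).
row 1 has {red,green,yellow,black}; column 5 has {red,blue,green,yellow,black} — only white is left for (r1,c5).
row 2 has {green,yellow,black,white}; column 6 has {blue,yellow,black,white} — only red is left for (r2,c6).
row 3 has {blue,black,white}; column 6 has {red,blue,yellow,black,white} — only green is left for (r3,c6).
row 4 has {blue,yellow,black,white}; column 2 has {green,black} — only red is left for (r4,c2).
row 4 has {red,blue,yellow,black,white}; column 4 has {yellow,black} — only green is left for (r4,c4).
row 5 has {red,blue,green,yellow,black}; column 2 has {red,green,black} — only white is left for (r5,c2).
row 6 has {red,blue,yellow,black}; column 1 has {red,blue,yellow,black,white} — only green is left for (r6,c1).
row 6 has {red,blue,green,yellow,black}; column 4 has {green,yellow,black} — only white is left for (r6,c4).
row 1 has {red,green,yellow,black,white}; column 4 has {green,yellow,black,white} — only blue is left for (r1,c4).
row 2 has {red,green,yellow,black,white}; column 2 has {red,green,black,white} — only blue is left for (r2,c2).
row 3 has {blue,green,black,white}; column 2 has {red,blue,green,black,white} — only yellow is left for (r3,c2).
row 3 has {blue,green,yellow,black,white}; column 4 has {blue,green,yellow,black,white} — only red is left for (r3,c4).

yellow green red blue white black / white blue black yellow green red / blue yellow white red black green / black red blue green yellow white / red white green black blue yellow / green black yellow white red blue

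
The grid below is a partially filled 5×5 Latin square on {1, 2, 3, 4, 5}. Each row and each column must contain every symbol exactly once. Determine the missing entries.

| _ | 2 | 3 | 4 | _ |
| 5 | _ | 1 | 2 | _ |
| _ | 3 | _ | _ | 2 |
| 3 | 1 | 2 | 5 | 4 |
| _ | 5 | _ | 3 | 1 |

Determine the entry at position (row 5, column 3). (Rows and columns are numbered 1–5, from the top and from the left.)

4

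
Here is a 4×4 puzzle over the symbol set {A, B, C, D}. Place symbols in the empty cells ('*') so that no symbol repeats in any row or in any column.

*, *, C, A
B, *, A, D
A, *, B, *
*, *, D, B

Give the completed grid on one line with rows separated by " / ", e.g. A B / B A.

(r1,c1): row 1 has {A,C}; column 1 has {A,B}, so it must be D.
(r1,c2): row 1 has {A,C,D}; column 2 is empty so far, so it must be B.
(r2,c2): row 2 has {A,B,D}; column 2 has {B}, so it must be C.
(r3,c2): row 3 has {A,B}; column 2 has {B,C}, so it must be D.
(r3,c4): row 3 has {A,B,D}; column 4 has {A,B,D}, so it must be C.
(r4,c1): row 4 has {B,D}; column 1 has {A,B,D}, so it must be C.
(r4,c2): row 4 has {B,C,D}; column 2 has {B,C,D}, so it must be A.

D B C A / B C A D / A D B C / C A D B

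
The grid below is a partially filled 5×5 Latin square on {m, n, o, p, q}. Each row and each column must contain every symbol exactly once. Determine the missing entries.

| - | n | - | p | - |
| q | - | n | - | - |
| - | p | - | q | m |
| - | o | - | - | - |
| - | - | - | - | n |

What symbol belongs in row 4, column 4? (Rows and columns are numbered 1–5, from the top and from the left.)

At row 2, column 2: row 2 has {n,q}; column 2 has {n,o,p}; that leaves m.
At row 2, column 4: row 2 has {m,n,q}; column 4 has {p,q}; that leaves o.
At row 2, column 5: row 2 has {m,n,o,q}; column 5 has {m,n}; that leaves p.
At row 3, column 3: row 3 has {m,p,q}; column 3 has {n}; that leaves o.
At row 4, column 5: row 4 has {o}; column 5 has {m,n,p}; that leaves q.
At row 5, column 2: row 5 has {n}; column 2 has {m,n,o,p}; that leaves q.
At row 5, column 4: row 5 has {n,q}; column 4 has {o,p,q}; that leaves m.
At row 1, column 5: row 1 has {n,p}; column 5 has {m,n,p,q}; that leaves o.
At row 3, column 1: row 3 has {m,o,p,q}; column 1 has {q}; that leaves n.
At row 4, column 4: row 4 has {o,q}; column 4 has {m,o,p,q}; that leaves n.

n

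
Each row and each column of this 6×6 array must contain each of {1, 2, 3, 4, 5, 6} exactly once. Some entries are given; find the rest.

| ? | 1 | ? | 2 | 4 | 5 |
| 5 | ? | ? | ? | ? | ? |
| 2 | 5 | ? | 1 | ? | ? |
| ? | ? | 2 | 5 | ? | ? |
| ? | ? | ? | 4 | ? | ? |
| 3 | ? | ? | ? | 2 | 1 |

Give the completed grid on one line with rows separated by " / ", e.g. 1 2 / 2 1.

Cell (r1,c1): row 1 has {1,2,4,5}; column 1 has {2,3,5} → 6.
Cell (r1,c3): row 1 has {1,2,4,5,6}; column 3 has {2} → 3.
Cell (r5,c1): row 5 has {4}; column 1 has {2,3,5,6} → 1.
Cell (r6,c4): row 6 has {1,2,3}; column 4 has {1,2,4,5} → 6.
Cell (r2,c4): row 2 has {5}; column 4 has {1,2,4,5,6} → 3.
Cell (r4,c1): row 4 has {2,5}; column 1 has {1,2,3,5,6} → 4.
Cell (r6,c2): row 6 has {1,2,3,6}; column 2 has {1,5} → 4.
Cell (r6,c3): row 6 has {1,2,3,4,6}; column 3 has {2,3} → 5.
Cell (r5,c3): row 5 has {1,4}; column 3 has {2,3,5} → 6.
Cell (r3,c3): row 3 has {1,2,5}; column 3 has {2,3,5,6} → 4.
Cell (r2,c3): row 2 has {3,5}; column 3 has {2,3,4,5,6} → 1.
Cell (r2,c5): row 2 has {1,3,5}; column 5 has {2,4} → 6.
Cell (r3,c5): row 3 has {1,2,4,5}; column 5 has {2,4,6} → 3.
Cell (r3,c6): row 3 has {1,2,3,4,5}; column 6 has {1,5} → 6.
Cell (r4,c5): row 4 has {2,4,5}; column 5 has {2,3,4,6} → 1.
Cell (r4,c6): row 4 has {1,2,4,5}; column 6 has {1,5,6} → 3.
Cell (r5,c5): row 5 has {1,4,6}; column 5 has {1,2,3,4,6} → 5.
Cell (r5,c6): row 5 has {1,4,5,6}; column 6 has {1,3,5,6} → 2.
Cell (r2,c2): row 2 has {1,3,5,6}; column 2 has {1,4,5} → 2.
Cell (r2,c6): row 2 has {1,2,3,5,6}; column 6 has {1,2,3,5,6} → 4.
Cell (r4,c2): row 4 has {1,2,3,4,5}; column 2 has {1,2,4,5} → 6.
Cell (r5,c2): row 5 has {1,2,4,5,6}; column 2 has {1,2,4,5,6} → 3.

6 1 3 2 4 5 / 5 2 1 3 6 4 / 2 5 4 1 3 6 / 4 6 2 5 1 3 / 1 3 6 4 5 2 / 3 4 5 6 2 1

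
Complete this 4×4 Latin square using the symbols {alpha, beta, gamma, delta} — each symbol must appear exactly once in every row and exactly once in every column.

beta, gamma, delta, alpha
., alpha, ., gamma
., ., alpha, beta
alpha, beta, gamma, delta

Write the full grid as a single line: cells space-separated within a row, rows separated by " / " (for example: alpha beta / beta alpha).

beta gamma delta alpha / delta alpha beta gamma / gamma delta alpha beta / alpha beta gamma delta

(r2,c1): row 2 has {alpha,gamma}; column 1 has {alpha,beta}, so it must be delta.
(r2,c3): row 2 has {alpha,gamma,delta}; column 3 has {alpha,gamma,delta}, so it must be beta.
(r3,c1): row 3 has {alpha,beta}; column 1 has {alpha,beta,delta}, so it must be gamma.
(r3,c2): row 3 has {alpha,beta,gamma}; column 2 has {alpha,beta,gamma}, so it must be delta.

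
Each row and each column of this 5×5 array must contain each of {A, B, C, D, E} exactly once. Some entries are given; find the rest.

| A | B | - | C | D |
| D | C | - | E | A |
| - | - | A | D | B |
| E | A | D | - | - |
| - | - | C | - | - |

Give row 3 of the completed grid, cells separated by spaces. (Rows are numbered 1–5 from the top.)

C E A D B

(r1,c3) = E
(r2,c3) = B
(r3,c1) = C
(r3,c2) = E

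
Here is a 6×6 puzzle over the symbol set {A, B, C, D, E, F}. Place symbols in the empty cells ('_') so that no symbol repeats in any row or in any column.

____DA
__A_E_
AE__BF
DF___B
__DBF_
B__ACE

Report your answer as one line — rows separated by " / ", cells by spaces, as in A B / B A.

(r3,c3) = C
(r3,c4) = D
(r4,c3) = E
(r4,c4) = C
(r4,c5) = A
(r5,c6) = C
(r6,c2) = D
(r6,c3) = F
(r1,c3) = B
(r2,c4) = F
(r2,c6) = D
(r5,c1) = E
(r5,c2) = A
(r1,c2) = C
(r1,c4) = E
(r2,c1) = C
(r2,c2) = B
(r1,c1) = F

F C B E D A / C B A F E D / A E C D B F / D F E C A B / E A D B F C / B D F A C E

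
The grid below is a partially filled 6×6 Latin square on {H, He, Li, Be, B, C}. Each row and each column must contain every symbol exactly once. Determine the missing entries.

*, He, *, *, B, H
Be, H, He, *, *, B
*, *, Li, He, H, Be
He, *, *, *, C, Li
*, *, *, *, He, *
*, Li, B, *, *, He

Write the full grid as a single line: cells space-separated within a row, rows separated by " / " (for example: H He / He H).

Li He C Be B H / Be H He C Li B / B C Li He H Be / He Be H B C Li / H B Be Li He C / C Li B H Be He

row 2 has {H,He,Be,B}; column 5 has {H,He,B,C} — only Li is left for (r2,c5).
row 5 has {He}; column 6 has {H,He,Li,Be,B} — only C is left for (r5,c6).
row 6 has {He,Li,B}; column 5 has {H,He,Li,B,C} — only Be is left for (r6,c5).
row 2 has {H,He,Li,Be,B}; column 4 has {He} — only C is left for (r2,c4).
row 6 has {He,Li,Be,B}; column 4 has {He,C} — only H is left for (r6,c4).
row 6 has {H,He,Li,Be,B}; column 1 has {He,Be} — only C is left for (r6,c1).
row 1 has {H,He,B}; column 1 has {He,Be,C} — only Li is left for (r1,c1).
row 1 has {H,He,Li,B}; column 4 has {H,He,C} — only Be is left for (r1,c4).
row 3 has {H,He,Li,Be}; column 1 has {He,Li,Be,C} — only B is left for (r3,c1).
row 3 has {H,He,Li,Be,B}; column 2 has {H,He,Li} — only C is left for (r3,c2).
row 4 has {He,Li,C}; column 4 has {H,He,Be,C} — only B is left for (r4,c4).
row 5 has {He,C}; column 1 has {He,Li,Be,B,C} — only H is left for (r5,c1).
row 5 has {H,He,C}; column 3 has {He,Li,B} — only Be is left for (r5,c3).
row 5 has {H,He,Be,C}; column 4 has {H,He,Be,B,C} — only Li is left for (r5,c4).
row 1 has {H,He,Li,Be,B}; column 3 has {He,Li,Be,B} — only C is left for (r1,c3).
row 4 has {He,Li,B,C}; column 2 has {H,He,Li,C} — only Be is left for (r4,c2).
row 4 has {He,Li,Be,B,C}; column 3 has {He,Li,Be,B,C} — only H is left for (r4,c3).
row 5 has {H,He,Li,Be,C}; column 2 has {H,He,Li,Be,C} — only B is left for (r5,c2).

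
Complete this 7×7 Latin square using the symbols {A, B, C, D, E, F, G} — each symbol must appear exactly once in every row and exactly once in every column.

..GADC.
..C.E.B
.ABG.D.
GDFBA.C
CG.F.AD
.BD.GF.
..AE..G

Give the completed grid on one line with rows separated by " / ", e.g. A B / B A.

B E G A D C F / A F C D E G B / F A B G C D E / G D F B A E C / C G E F B A D / E B D C G F A / D C A E F B G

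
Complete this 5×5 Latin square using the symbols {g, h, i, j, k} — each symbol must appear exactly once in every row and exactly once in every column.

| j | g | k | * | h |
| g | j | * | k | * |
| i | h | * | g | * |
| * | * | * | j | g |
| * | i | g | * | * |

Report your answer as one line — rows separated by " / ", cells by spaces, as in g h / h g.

(r1,c4) = i
(r2,c5) = i
(r3,c3) = j
(r3,c5) = k
(r4,c2) = k
(r5,c4) = h
(r5,c5) = j
(r2,c3) = h
(r4,c1) = h
(r4,c3) = i
(r5,c1) = k

j g k i h / g j h k i / i h j g k / h k i j g / k i g h j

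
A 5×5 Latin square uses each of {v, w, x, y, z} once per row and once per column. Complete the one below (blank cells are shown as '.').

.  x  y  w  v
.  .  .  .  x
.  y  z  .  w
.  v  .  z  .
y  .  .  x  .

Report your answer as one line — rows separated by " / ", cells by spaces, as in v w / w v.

z x y w v / v z w y x / x y z v w / w v x z y / y w v x z

(r1,c1) = z
(r3,c4) = v
(r4,c5) = y
(r5,c5) = z
(r2,c4) = y
(r3,c1) = x
(r4,c1) = w
(r4,c3) = x
(r5,c2) = w
(r5,c3) = v
(r2,c1) = v
(r2,c2) = z
(r2,c3) = w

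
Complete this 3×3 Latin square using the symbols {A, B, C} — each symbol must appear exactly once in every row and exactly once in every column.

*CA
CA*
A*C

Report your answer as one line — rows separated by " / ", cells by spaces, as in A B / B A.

(r1,c1) = B
(r2,c3) = B
(r3,c2) = B

B C A / C A B / A B C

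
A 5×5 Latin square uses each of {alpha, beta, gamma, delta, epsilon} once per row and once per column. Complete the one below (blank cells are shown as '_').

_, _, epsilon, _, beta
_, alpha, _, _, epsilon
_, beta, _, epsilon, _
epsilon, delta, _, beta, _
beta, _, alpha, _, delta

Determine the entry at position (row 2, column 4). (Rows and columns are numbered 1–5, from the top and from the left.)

delta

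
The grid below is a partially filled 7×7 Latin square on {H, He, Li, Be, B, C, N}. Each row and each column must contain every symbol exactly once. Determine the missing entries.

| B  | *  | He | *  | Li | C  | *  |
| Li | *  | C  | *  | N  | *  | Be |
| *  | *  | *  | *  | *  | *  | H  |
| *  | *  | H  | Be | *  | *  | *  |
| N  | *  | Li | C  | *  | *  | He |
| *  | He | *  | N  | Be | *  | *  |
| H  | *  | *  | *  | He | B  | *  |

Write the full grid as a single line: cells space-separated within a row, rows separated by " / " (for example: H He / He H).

B Be He H Li C N / Li H C B N He Be / Be C N He B Li H / He Li H Be C N B / N B Li C H Be He / C He B N Be H Li / H N Be Li He B C

(r1,c4) = H
(r1,c7) = N
(r6,c1) = C
(r6,c3) = B
(r6,c7) = Li
(r7,c4) = Li
(r7,c7) = C
(r1,c2) = Be
(r4,c1) = He
(r4,c7) = B
(r6,c6) = H
(r7,c2) = N
(r7,c3) = Be
(r2,c6) = He
(r3,c1) = Be
(r3,c3) = N
(r3,c6) = Li
(r4,c5) = C
(r4,c6) = N
(r5,c6) = Be
(r2,c4) = B
(r3,c4) = He
(r3,c5) = B
(r4,c2) = Li
(r5,c5) = H
(r2,c2) = H
(r3,c2) = C
(r5,c2) = B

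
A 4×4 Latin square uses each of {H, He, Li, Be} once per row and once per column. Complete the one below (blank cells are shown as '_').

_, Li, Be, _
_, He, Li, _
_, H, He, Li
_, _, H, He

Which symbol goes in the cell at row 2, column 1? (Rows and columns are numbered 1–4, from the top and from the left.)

H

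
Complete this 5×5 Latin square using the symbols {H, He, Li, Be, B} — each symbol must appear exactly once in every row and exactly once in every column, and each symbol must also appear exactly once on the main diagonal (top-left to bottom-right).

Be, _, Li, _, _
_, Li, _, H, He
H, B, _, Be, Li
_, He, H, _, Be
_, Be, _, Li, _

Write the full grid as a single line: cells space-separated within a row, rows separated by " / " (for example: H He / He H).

Be H Li He B / B Li Be H He / H B He Be Li / Li He H B Be / He Be B Li H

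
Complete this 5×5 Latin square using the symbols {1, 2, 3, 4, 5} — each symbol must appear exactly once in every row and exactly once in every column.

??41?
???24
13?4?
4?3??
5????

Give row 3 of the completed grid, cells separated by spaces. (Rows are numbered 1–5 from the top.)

1 3 2 4 5

(r2,c1) = 3
(r4,c4) = 5
(r5,c4) = 3
(r1,c1) = 2
(r1,c2) = 5
(r1,c5) = 3
(r2,c2) = 1
(r2,c3) = 5
(r3,c3) = 2
(r3,c5) = 5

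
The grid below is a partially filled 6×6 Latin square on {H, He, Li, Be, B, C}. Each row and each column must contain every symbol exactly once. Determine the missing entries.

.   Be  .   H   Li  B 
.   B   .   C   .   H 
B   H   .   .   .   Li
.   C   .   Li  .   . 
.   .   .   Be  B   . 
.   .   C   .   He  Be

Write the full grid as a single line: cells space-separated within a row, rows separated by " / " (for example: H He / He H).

(r1,c3) = He
(r2,c5) = Be
(r3,c3) = Be
(r3,c4) = He
(r3,c5) = C
(r4,c5) = H
(r4,c6) = He
(r5,c6) = C
(r6,c2) = Li
(r6,c4) = B
(r1,c1) = C
(r2,c3) = Li
(r4,c1) = Be
(r4,c3) = B
(r5,c2) = He
(r5,c3) = H
(r6,c1) = H
(r2,c1) = He
(r5,c1) = Li

C Be He H Li B / He B Li C Be H / B H Be He C Li / Be C B Li H He / Li He H Be B C / H Li C B He Be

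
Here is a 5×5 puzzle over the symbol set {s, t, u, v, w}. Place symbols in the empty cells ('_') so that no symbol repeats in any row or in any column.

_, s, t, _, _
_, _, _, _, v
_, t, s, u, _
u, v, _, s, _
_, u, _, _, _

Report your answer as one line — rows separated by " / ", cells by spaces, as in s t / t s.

w s t v u / s w u t v / v t s u w / u v w s t / t u v w s

(r2,c2) = w
(r2,c3) = u
(r2,c4) = t
(r3,c5) = w
(r4,c3) = w
(r4,c5) = t
(r5,c3) = v
(r5,c4) = w
(r5,c5) = s
(r1,c4) = v
(r1,c5) = u
(r2,c1) = s
(r3,c1) = v
(r5,c1) = t
(r1,c1) = w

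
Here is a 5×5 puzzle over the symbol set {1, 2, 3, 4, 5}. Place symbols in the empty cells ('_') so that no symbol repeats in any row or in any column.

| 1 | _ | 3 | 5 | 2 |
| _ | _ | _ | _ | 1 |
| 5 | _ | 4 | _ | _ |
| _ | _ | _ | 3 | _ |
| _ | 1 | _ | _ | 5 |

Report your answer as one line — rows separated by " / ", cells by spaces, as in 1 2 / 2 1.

(r1,c2): row 1 has {1,2,3,5}; column 2 has {1}, so it must be 4.
(r3,c5): row 3 has {4,5}; column 5 has {1,2,5}, so it must be 3.
(r4,c5): row 4 has {3}; column 5 has {1,2,3,5}, so it must be 4.
(r5,c3): row 5 has {1,5}; column 3 has {3,4}, so it must be 2.
(r5,c4): row 5 has {1,2,5}; column 4 has {3,5}, so it must be 4.
(r2,c3): row 2 has {1}; column 3 has {2,3,4}, so it must be 5.
(r2,c4): row 2 has {1,5}; column 4 has {3,4,5}, so it must be 2.
(r3,c2): row 3 has {3,4,5}; column 2 has {1,4}, so it must be 2.
(r3,c4): row 3 has {2,3,4,5}; column 4 has {2,3,4,5}, so it must be 1.
(r4,c1): row 4 has {3,4}; column 1 has {1,5}, so it must be 2.
(r4,c2): row 4 has {2,3,4}; column 2 has {1,2,4}, so it must be 5.
(r4,c3): row 4 has {2,3,4,5}; column 3 has {2,3,4,5}, so it must be 1.
(r5,c1): row 5 has {1,2,4,5}; column 1 has {1,2,5}, so it must be 3.
(r2,c1): row 2 has {1,2,5}; column 1 has {1,2,3,5}, so it must be 4.
(r2,c2): row 2 has {1,2,4,5}; column 2 has {1,2,4,5}, so it must be 3.

1 4 3 5 2 / 4 3 5 2 1 / 5 2 4 1 3 / 2 5 1 3 4 / 3 1 2 4 5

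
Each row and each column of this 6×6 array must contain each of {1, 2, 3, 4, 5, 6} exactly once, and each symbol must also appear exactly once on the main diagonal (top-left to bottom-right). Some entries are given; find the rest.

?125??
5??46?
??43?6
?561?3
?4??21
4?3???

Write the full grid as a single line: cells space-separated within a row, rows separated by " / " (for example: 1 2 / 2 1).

6 1 2 5 3 4 / 5 3 1 4 6 2 / 1 2 4 3 5 6 / 2 5 6 1 4 3 / 3 4 5 6 2 1 / 4 6 3 2 1 5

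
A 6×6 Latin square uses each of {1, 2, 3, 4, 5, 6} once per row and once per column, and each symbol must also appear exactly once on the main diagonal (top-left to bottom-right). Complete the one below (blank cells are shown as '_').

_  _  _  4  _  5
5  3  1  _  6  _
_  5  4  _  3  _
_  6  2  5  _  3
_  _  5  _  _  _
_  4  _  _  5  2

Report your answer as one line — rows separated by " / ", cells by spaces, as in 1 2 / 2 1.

(r2,c4) = 2
(r2,c6) = 4
(r5,c5) = 1
(r5,c6) = 6
(r1,c1) = 6
(r1,c3) = 3
(r1,c5) = 2
(r3,c6) = 1
(r4,c5) = 4
(r5,c2) = 2
(r5,c4) = 3
(r6,c3) = 6
(r6,c4) = 1
(r1,c2) = 1
(r3,c1) = 2
(r3,c4) = 6
(r4,c1) = 1
(r5,c1) = 4
(r6,c1) = 3

6 1 3 4 2 5 / 5 3 1 2 6 4 / 2 5 4 6 3 1 / 1 6 2 5 4 3 / 4 2 5 3 1 6 / 3 4 6 1 5 2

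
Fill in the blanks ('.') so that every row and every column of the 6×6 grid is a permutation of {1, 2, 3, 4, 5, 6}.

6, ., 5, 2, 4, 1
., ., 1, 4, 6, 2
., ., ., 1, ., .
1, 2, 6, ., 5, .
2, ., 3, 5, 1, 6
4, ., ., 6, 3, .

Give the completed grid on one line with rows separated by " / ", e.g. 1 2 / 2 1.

6 3 5 2 4 1 / 3 5 1 4 6 2 / 5 6 4 1 2 3 / 1 2 6 3 5 4 / 2 4 3 5 1 6 / 4 1 2 6 3 5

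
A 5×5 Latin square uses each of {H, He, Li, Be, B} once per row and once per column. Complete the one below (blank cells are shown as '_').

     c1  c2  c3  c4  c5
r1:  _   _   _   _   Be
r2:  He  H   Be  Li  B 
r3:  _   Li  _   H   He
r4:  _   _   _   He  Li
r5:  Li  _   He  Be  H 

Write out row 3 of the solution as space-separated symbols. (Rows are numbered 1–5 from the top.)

Be Li B H He

(r1,c4): row 1 has {Be}; column 4 has {H,He,Li,Be}, so it must be B.
(r3,c3): row 3 has {H,He,Li}; column 3 has {He,Be}, so it must be B.
(r4,c3): row 4 has {He,Li}; column 3 has {He,Be,B}, so it must be H.
(r5,c2): row 5 has {H,He,Li,Be}; column 2 has {H,Li}, so it must be B.
(r1,c1): row 1 has {Be,B}; column 1 has {He,Li}, so it must be H.
(r1,c2): row 1 has {H,Be,B}; column 2 has {H,Li,B}, so it must be He.
(r1,c3): row 1 has {H,He,Be,B}; column 3 has {H,He,Be,B}, so it must be Li.
(r3,c1): row 3 has {H,He,Li,B}; column 1 has {H,He,Li}, so it must be Be.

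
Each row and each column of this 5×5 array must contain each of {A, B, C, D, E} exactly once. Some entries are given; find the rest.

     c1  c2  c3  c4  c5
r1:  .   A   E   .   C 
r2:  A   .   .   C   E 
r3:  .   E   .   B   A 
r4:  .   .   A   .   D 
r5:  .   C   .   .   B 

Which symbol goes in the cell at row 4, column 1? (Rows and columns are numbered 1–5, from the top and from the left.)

C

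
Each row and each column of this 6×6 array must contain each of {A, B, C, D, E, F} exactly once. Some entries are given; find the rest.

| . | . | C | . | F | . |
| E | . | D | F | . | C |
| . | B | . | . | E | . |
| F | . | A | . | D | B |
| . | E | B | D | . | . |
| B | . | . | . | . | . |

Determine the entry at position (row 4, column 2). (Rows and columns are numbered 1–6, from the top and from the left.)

C

At row 2, column 2: row 2 has {C,D,E,F}; column 2 has {B,E}; that leaves A.
At row 2, column 5: row 2 has {A,C,D,E,F}; column 5 has {D,E,F}; that leaves B.
At row 3, column 3: row 3 has {B,E}; column 3 has {A,B,C,D}; that leaves F.
At row 4, column 2: row 4 has {A,B,D,F}; column 2 has {A,B,E}; that leaves C.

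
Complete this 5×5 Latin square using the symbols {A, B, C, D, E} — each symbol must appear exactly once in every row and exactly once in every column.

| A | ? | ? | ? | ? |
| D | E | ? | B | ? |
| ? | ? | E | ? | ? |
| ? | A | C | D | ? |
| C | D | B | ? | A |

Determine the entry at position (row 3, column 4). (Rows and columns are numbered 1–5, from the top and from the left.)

(r1,c3) = D
(r2,c3) = A
(r2,c5) = C
(r3,c1) = B
(r3,c2) = C
(r3,c4) = A

A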